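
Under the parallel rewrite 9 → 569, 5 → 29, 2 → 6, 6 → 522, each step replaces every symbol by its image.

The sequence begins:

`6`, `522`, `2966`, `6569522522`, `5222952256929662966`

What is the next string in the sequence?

2966656929662952256965695225226569522522

Replace each of the 19 characters of 5222952256929662966 in place — 29 6 6 6 569 29 6 6 29 522 569 6 569 522 522 6 569 522 522 — and concatenate.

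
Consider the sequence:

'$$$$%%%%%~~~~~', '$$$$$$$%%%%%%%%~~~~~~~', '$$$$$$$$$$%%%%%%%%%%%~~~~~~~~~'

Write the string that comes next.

Reading off run lengths: $ runs 4, 7, 10; % runs 5, 8, 11; ~ runs 5, 7, 9 — each is linear in n (n = 1, 2, …).
Setting n = 4 gives 13, 14, 11 characters in each block.

$$$$$$$$$$$$$%%%%%%%%%%%%%%~~~~~~~~~~~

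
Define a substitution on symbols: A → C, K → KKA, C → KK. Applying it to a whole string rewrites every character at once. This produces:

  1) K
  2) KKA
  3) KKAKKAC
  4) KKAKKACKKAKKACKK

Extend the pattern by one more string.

Rewriting the 16 symbols of KKAKKACKKAKKACKK one by one yields KKA KKA C KKA KKA C KK KKA KKA C KKA KKA C KK KKA KKA; concatenated:

KKAKKACKKAKKACKKKKAKKACKKAKKACKKKKAKKA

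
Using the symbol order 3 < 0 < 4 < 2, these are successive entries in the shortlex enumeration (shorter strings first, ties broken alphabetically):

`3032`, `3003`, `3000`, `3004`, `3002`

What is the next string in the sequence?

Find the rightmost character of 3002 below 2, bump it to the next letter, and reset everything to its right to 3.

3043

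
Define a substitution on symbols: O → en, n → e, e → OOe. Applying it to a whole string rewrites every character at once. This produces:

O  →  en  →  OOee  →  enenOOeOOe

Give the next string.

Rewriting each symbol of enenOOeOOe: e→OOe, n→e, e→OOe, n→e, O→en, O→en, e→OOe, O→en, O→en, e→OOe, which concatenates to OOe e OOe e en en OOe en en OOe.

OOeeOOeeenenOOeenenOOe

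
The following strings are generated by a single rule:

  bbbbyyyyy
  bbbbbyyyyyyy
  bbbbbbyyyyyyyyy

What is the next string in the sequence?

The n-th term is n+1 b's then 2n-1 y's, where the shown terms are n = 3, 4, 5.
For the next term, n = 6, so the run lengths are 7, 11.

bbbbbbbyyyyyyyyyyy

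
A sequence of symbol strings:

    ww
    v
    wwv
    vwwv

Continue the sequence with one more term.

From term 3 onward, concatenate the second-to-last term with the last: ww·v = wwv, v·wwv = vwwv, …
The next term joins wwv and vwwv.

wwvvwwv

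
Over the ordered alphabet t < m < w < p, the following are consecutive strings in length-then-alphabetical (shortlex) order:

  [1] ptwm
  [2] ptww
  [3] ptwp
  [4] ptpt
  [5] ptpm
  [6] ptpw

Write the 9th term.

Stepping forward 3 times from ptpw: ptpw → ptpp → pmtt, then the target.

pmtm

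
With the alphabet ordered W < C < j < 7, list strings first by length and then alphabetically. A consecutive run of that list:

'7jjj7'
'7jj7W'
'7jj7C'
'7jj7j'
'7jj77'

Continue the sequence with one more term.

Find the rightmost character of 7jj77 below 7, bump it to the next letter, and reset everything to its right to W.

7j7WW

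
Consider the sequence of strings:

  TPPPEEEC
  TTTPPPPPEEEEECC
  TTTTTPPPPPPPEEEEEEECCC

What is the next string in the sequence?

The n-th term is 2n-1 T's then 2n+1 P's then 2n+1 E's then n C's (n = 1, 2, …).
Setting n = 4 gives 7, 9, 9, 4 characters in each block.

TTTTTTTPPPPPPPPPEEEEEEEEECCCC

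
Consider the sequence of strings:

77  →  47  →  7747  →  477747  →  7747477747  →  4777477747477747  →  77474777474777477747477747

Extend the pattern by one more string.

This is a Fibonacci-style word recurrence s(k) = s(k−2)·s(k−1): e.g. 77·47 = 7747.
Continuing: 4777477747477747 · 77474777474777477747477747 gives term 8.

477747774747774777474777474777477747477747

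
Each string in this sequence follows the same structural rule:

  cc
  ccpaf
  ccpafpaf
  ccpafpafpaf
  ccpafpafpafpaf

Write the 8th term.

ccpafpafpafpafpafpafpaf

The strings grow by a fixed suffix paf each time.
From ccpafpafpafpaf, 3 further steps: ccpafpafpafpaf → ccpafpafpafpafpaf → ccpafpafpafpafpafpaf → (answer).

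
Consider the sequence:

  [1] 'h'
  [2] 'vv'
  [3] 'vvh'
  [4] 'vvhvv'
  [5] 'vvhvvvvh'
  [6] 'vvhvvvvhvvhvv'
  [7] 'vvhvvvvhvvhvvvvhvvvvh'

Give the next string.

vvhvvvvhvvhvvvvhvvvvhvvhvvvvhvvhvv

Each term (from the third on) is the previous term followed by the one before it: term 3 = vv·h = vvh.
The next term joins vvhvvvvhvvhvvvvhvvvvh and vvhvvvvhvvhvv.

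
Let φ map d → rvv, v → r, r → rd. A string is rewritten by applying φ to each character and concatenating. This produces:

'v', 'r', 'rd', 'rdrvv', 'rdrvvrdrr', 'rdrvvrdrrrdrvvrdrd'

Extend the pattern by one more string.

rdrvvrdrrrdrvvrdrdrdrvvrdrrrdrvvrdrvv

Replace each of the 18 characters of rdrvvrdrrrdrvvrdrd in place — rd rvv rd r r rd rvv rd rd rd rvv rd r r rd rvv rd rvv — and concatenate.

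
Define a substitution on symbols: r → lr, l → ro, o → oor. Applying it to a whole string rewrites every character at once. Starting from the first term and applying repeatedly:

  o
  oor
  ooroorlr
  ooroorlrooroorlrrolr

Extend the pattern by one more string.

Replace each of the 20 characters of ooroorlrooroorlrrolr in place — oor oor lr oor oor lr ro lr oor oor lr oor oor lr ro lr lr oor ro lr — and concatenate.

ooroorlrooroorlrrolrooroorlrooroorlrrolrlroorrolr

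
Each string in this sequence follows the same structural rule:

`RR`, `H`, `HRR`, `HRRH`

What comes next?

HRRHHRR

This is a Fibonacci-style word recurrence s(k) = s(k−1)·s(k−2): e.g. H·RR = HRR.
The next term joins HRRH and HRR.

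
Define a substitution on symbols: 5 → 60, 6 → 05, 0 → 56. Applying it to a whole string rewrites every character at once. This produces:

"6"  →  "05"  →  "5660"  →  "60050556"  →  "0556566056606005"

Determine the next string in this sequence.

Replace each of the 16 characters of 0556566056606005 in place — 56 60 60 05 60 05 05 56 60 05 05 56 05 56 56 60 — and concatenate.

56606005600505566005055605565660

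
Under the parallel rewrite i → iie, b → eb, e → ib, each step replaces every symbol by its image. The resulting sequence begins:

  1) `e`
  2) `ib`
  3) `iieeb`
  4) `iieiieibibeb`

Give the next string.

iieiieibiieiieibiieebiieebibeb

Rewriting each symbol of iieiieibibeb: i→iie, i→iie, e→ib, i→iie, i→iie, e→ib, i→iie, b→eb, i→iie, b→eb, e→ib, b→eb, which concatenates to iie iie ib iie iie ib iie eb iie eb ib eb.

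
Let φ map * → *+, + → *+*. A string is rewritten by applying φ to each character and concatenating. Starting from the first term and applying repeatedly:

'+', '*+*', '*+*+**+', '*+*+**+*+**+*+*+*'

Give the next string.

*+*+**+*+**+*+*+**+*+**+*+*+**+*+**+*+**+

Replace each of the 17 characters of *+*+**+*+**+*+*+* in place — *+ *+* *+ *+* *+ *+ *+* *+ *+* *+ *+ *+* *+ *+* *+ *+* *+ — and concatenate.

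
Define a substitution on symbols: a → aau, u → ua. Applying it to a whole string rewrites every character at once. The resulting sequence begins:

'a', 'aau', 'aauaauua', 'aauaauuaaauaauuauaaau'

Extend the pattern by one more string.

aauaauuaaauaauuauaaauaauaauuaaauaauuauaaauuaaauaauaauua

φ(aauaauuaaauaauuauaaau) expands symbol-by-symbol to aau aau ua aau aau ua ua aau aau aau ua aau aau ua ua aau ua aau aau aau ua; joining the 21 pieces gives the next term.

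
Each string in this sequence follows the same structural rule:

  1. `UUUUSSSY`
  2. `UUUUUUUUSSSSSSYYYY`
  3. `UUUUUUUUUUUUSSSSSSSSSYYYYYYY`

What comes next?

Term n consists of 4n U's, followed by 3n S's, followed by 3n-2 Y's (n = 1, 2, …).
At n = 4 the blocks have lengths 16, 12, 10.

UUUUUUUUUUUUUUUUSSSSSSSSSSSSYYYYYYYYYY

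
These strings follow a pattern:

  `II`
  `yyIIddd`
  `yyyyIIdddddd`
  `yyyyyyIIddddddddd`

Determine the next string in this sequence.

s(k+1) = yy·s(k)·ddd, so each term gains yy as a prefix and ddd as a suffix.
Applying this once more to yyyyyyIIddddddddd:

yyyyyyyyIIdddddddddddd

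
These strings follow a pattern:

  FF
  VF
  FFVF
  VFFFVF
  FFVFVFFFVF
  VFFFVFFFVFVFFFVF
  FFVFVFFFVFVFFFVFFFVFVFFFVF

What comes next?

From term 3 onward, concatenate the second-to-last term with the last: FF·VF = FFVF, VF·FFVF = VFFFVF, …
Continuing: VFFFVFFFVFVFFFVF · FFVFVFFFVFVFFFVFFFVFVFFFVF gives term 8.

VFFFVFFFVFVFFFVFFFVFVFFFVFVFFFVFFFVFVFFFVF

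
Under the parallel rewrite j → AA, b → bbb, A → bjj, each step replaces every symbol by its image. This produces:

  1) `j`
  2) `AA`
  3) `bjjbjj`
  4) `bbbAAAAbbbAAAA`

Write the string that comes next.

Rewriting the 14 symbols of bbbAAAAbbbAAAA one by one yields bbb bbb bbb bjj bjj bjj bjj bbb bbb bbb bjj bjj bjj bjj; concatenated:

bbbbbbbbbbjjbjjbjjbjjbbbbbbbbbbjjbjjbjjbjj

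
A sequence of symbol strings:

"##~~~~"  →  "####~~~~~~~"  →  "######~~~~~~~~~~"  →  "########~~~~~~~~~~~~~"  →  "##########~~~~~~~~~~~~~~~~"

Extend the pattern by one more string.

Term n consists of 2n #'s, followed by 3n+1 ~'s (n = 1, 2, …).
Setting n = 6 gives 12, 19 characters in each block.

############~~~~~~~~~~~~~~~~~~~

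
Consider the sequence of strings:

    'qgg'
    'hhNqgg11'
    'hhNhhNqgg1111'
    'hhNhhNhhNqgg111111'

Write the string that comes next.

hhNhhNhhNhhNqgg11111111

Each term wraps the previous one in hhN on the left and 11 on the right.
One more step from hhNhhNhhNqgg111111 gives the answer.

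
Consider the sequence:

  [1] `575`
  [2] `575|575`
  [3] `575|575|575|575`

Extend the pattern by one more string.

s(k+1) = s(k)·|·s(k) — each term doubles the last with '|' between the halves.
So the next term is two copies of 575|575|575|575 with '|' between the halves.

575|575|575|575|575|575|575|575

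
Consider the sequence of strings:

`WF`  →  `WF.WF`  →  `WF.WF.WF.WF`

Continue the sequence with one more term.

WF.WF.WF.WF.WF.WF.WF.WF

s(k+1) = s(k)·.·s(k) — each term doubles the last with '.' between the halves.
One more doubling of WF.WF.WF.WF gives the answer.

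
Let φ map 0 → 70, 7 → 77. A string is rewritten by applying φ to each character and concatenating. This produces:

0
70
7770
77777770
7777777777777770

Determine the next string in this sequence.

φ(7777777777777770) expands symbol-by-symbol to 77 77 77 77 77 77 77 77 77 77 77 77 77 77 77 70; joining the 16 pieces gives the next term.

77777777777777777777777777777770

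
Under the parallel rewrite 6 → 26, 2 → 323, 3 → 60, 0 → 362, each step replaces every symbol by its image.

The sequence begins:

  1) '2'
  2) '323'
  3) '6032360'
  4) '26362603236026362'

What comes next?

φ(26362603236026362) expands symbol-by-symbol to 323 26 60 26 323 26 362 60 323 60 26 362 323 26 60 26 323; joining the 17 pieces gives the next term.

32326602632326362603236026362323266026323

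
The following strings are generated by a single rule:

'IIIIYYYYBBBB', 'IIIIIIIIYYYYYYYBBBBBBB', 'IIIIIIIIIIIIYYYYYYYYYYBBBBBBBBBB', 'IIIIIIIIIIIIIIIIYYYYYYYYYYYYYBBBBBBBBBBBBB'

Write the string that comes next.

IIIIIIIIIIIIIIIIIIIIYYYYYYYYYYYYYYYYBBBBBBBBBBBBBBBB

The n-th term is 4n I's then 3n+1 Y's then 3n+1 B's (n = 1, 2, …).
Setting n = 5 gives 20, 16, 16 characters in each block.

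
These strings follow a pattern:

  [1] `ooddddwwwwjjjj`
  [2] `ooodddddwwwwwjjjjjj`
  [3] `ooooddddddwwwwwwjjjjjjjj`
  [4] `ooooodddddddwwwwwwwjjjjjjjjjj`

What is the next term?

ooooooddddddddwwwwwwwwjjjjjjjjjjjj

Reading off run lengths: o runs 2, 3, 4, 5; d runs 4, 5, 6, 7; w runs 4, 5, 6, 7; j runs 4, 6, 8, 10 — each is linear in n, where the shown terms are n = 2, 3, 4, 5.
For the next term, n = 6, so the run lengths are 6, 8, 8, 12.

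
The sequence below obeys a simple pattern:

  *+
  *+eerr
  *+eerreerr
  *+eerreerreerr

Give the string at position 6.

*+eerreerreerreerreerr

Every step adds eerr to the end: s(k+1) = s(k)·eerr.
From *+eerreerreerr, 2 further steps: *+eerreerreerr → *+eerreerreerreerr → (answer).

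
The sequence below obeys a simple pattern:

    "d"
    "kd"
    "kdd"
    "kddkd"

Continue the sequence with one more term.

From term 3 onward, concatenate the last term with the second-to-last: kd·d = kdd, kdd·kd = kddkd, …
So term 5 is kddkd·kdd.

kddkdkdd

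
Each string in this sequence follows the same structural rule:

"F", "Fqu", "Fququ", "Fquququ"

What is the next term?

The strings grow by a fixed suffix qu each time.
One more step from Fquququ gives the answer.

Fququququ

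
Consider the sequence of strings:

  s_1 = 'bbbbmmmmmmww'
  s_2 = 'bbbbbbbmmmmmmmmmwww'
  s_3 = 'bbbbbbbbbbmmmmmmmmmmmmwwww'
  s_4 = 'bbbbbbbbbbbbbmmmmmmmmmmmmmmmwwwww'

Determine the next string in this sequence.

bbbbbbbbbbbbbbbbmmmmmmmmmmmmmmmmmmwwwwww

Reading off run lengths: b runs 4, 7, 10, 13; m runs 6, 9, 12, 15; w runs 2, 3, 4, 5 — each is linear in n (n = 1, 2, …).
At n = 5 the blocks have lengths 16, 18, 6.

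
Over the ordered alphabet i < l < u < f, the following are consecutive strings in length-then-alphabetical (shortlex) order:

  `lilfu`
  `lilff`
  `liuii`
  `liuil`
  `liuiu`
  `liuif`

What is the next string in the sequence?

Find the rightmost character of liuif below f, bump it to the next letter, and reset everything to its right to i.

liuli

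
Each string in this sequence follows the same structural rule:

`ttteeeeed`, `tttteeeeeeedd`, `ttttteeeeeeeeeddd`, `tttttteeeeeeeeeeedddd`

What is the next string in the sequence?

ttttttteeeeeeeeeeeeeddddd

The n-th term is n+1 t's then 2n+1 e's then n-1 d's, where the shown terms are n = 2, 3, 4, 5.
Setting n = 6 gives 7, 13, 5 characters in each block.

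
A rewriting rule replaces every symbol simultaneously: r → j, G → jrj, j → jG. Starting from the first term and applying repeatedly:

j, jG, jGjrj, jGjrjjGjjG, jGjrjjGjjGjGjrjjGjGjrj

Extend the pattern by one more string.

jGjrjjGjjGjGjrjjGjGjrjjGjrjjGjjGjGjrjjGjrjjGjjG

φ(jGjrjjGjjGjGjrjjGjGjrj) expands symbol-by-symbol to jG jrj jG j jG jG jrj jG jG jrj jG jrj jG j jG jG jrj jG jrj jG j jG; joining the 22 pieces gives the next term.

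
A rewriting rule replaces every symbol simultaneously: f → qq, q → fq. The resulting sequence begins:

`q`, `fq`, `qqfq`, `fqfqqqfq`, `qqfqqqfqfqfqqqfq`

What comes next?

fqfqqqfqfqfqqqfqqqfqqqfqfqfqqqfq

Applying the rule to each of the 16 symbols of qqfqqqfqfqfqqqfq gives the pieces fq fq qq fq fq fq qq fq qq fq qq fq fq fq qq fq, which concatenate to the answer.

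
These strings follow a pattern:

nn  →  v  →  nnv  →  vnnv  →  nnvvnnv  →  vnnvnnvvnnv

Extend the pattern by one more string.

From term 3 onward, concatenate the second-to-last term with the last: nn·v = nnv, v·nnv = vnnv, …
Continuing: nnvvnnv · vnnvnnvvnnv gives term 7.

nnvvnnvvnnvnnvvnnv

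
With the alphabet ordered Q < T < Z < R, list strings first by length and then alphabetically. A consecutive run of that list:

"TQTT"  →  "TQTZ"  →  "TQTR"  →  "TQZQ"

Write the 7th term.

TQZR

Continuing the enumeration 3 steps past TQZQ: TQZQ → TQZT → TQZZ → (answer).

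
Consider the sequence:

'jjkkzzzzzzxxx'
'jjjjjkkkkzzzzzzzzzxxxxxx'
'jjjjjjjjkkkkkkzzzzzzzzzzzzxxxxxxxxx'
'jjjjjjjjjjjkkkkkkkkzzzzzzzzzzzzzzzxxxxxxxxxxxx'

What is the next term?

jjjjjjjjjjjjjjkkkkkkkkkkzzzzzzzzzzzzzzzzzzxxxxxxxxxxxxxxx

Reading off run lengths: j runs 2, 5, 8, 11; k runs 2, 4, 6, 8; z runs 6, 9, 12, 15; x runs 3, 6, 9, 12 — each is linear in n (n = 1, 2, …).
For the next term, n = 5, so the run lengths are 14, 10, 18, 15.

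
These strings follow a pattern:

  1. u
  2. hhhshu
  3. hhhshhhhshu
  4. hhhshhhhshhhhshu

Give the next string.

hhhshhhhshhhhshhhhshu

Every step adds hhhsh at the front: s(k+1) = hhhsh·s(k).
So the next term is hhhsh·hhhshhhhshhhhshu.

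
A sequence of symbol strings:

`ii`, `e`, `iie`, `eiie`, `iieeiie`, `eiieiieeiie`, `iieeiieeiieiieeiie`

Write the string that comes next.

From term 3 onward, concatenate the second-to-last term with the last: ii·e = iie, e·iie = eiie, …
Continuing: eiieiieeiie · iieeiieeiieiieeiie gives term 8.

eiieiieeiieiieeiieeiieiieeiie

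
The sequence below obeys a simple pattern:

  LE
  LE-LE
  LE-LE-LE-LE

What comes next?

Each string is two copies of the previous one joined by '-'.
One more doubling of LE-LE-LE-LE gives the answer.

LE-LE-LE-LE-LE-LE-LE-LE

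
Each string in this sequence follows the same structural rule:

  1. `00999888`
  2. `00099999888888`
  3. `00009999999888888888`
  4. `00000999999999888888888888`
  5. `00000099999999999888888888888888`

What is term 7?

Term n consists of n+1 0's, followed by 2n+1 9's, followed by 3n 8's (n = 1, 2, …).
For term 7, n = 7, so the run lengths are 8, 15, 21.

00000000999999999999999888888888888888888888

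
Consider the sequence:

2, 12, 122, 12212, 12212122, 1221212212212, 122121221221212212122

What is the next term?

1221212212212122121221221212212212

Each term (from the third on) is the previous term followed by the one before it: term 3 = 12·2 = 122.
So term 8 is 122121221221212212122·1221212212212.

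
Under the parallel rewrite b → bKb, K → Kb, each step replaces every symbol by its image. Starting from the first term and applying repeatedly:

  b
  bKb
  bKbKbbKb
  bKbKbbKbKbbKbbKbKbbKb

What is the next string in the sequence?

Rewriting the 21 symbols of bKbKbbKbKbbKbbKbKbbKb one by one yields bKb Kb bKb Kb bKb bKb Kb bKb Kb bKb bKb Kb bKb bKb Kb bKb Kb bKb bKb Kb bKb; concatenated:

bKbKbbKbKbbKbbKbKbbKbKbbKbbKbKbbKbbKbKbbKbKbbKbbKbKbbKb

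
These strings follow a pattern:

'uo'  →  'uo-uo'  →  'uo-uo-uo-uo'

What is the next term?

Each string is two copies of the previous one joined by '-'.
So the next term is two copies of uo-uo-uo-uo with '-' between the halves.

uo-uo-uo-uo-uo-uo-uo-uo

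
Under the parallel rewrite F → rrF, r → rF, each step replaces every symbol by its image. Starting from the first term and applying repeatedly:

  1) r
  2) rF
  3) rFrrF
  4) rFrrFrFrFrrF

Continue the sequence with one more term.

Apply φ to rFrrFrFrFrrF symbol by symbol: r→rF, F→rrF, r→rF, r→rF, F→rrF, r→rF, F→rrF, r→rF, F→rrF, r→rF, r→rF, F→rrF; joined: rF rrF rF rF rrF rF rrF rF rrF rF rF rrF.

rFrrFrFrFrrFrFrrFrFrrFrFrFrrF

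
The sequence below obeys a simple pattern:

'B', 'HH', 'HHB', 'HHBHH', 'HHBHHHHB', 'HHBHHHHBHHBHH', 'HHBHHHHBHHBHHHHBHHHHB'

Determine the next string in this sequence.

Each term (from the third on) is the previous term followed by the one before it: term 3 = HH·B = HHB.
Continuing: HHBHHHHBHHBHHHHBHHHHB · HHBHHHHBHHBHH gives term 8.

HHBHHHHBHHBHHHHBHHHHBHHBHHHHBHHBHH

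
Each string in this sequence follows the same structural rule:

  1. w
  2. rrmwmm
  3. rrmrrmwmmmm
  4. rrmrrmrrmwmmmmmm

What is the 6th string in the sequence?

rrmrrmrrmrrmrrmwmmmmmmmmmm

Each term wraps the previous one in rrm on the left and mm on the right.
From rrmrrmrrmwmmmmmm, 2 further steps: rrmrrmrrmwmmmmmm → rrmrrmrrmrrmwmmmmmmmm → (answer).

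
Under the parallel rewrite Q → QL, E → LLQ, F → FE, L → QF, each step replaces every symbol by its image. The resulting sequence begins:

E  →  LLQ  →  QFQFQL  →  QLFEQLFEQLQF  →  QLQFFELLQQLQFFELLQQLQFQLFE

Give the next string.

QLQFQLFEFELLQQFQFQLQLQFQLFEFELLQQFQFQLQLQFQLFEQLQFFELLQ

Replace each of the 26 characters of QLQFFELLQQLQFFELLQQLQFQLFE in place — QL QF QL FE FE LLQ QF QF QL QL QF QL FE FE LLQ QF QF QL QL QF QL FE QL QF FE LLQ — and concatenate.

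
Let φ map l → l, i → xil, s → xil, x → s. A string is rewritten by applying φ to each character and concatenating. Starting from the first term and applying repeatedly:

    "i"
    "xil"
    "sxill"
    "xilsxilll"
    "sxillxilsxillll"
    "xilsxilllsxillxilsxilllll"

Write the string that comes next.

φ(xilsxilllsxillxilsxilllll) expands symbol-by-symbol to s xil l xil s xil l l l xil s xil l l s xil l xil s xil l l l l l; joining the 25 pieces gives the next term.

sxillxilsxillllxilsxilllsxillxilsxillllll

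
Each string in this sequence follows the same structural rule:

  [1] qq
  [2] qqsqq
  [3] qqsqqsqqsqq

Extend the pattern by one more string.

s(k+1) = s(k)·s·s(k) — each term doubles the last with 's' between the halves.
Doubling qqsqqsqqsqq with 's' between the halves:

qqsqqsqqsqqsqqsqqsqqsqq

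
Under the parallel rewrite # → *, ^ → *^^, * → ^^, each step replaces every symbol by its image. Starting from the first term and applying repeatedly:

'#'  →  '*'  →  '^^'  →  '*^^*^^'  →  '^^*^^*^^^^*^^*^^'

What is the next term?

φ(^^*^^*^^^^*^^*^^) expands symbol-by-symbol to *^^ *^^ ^^ *^^ *^^ ^^ *^^ *^^ *^^ *^^ ^^ *^^ *^^ ^^ *^^ *^^; joining the 16 pieces gives the next term.

*^^*^^^^*^^*^^^^*^^*^^*^^*^^^^*^^*^^^^*^^*^^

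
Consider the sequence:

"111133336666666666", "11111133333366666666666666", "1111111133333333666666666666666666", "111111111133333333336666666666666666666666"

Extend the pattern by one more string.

Term n consists of 2n 1's, followed by 2n 3's, followed by 4n+2 6's, where the shown terms are n = 2, 3, 4, 5.
Setting n = 6 gives 12, 12, 26 characters in each block.

11111111111133333333333366666666666666666666666666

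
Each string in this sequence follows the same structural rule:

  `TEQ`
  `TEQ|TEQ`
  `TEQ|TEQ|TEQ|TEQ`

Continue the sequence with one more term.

s(k+1) = s(k)·|·s(k) — each term doubles the last with '|' between the halves.
Doubling TEQ|TEQ|TEQ|TEQ with '|' between the halves:

TEQ|TEQ|TEQ|TEQ|TEQ|TEQ|TEQ|TEQ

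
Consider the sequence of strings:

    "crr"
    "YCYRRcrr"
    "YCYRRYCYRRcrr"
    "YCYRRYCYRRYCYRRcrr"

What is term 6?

Each term is the previous one with YCYRR prepended.
From YCYRRYCYRRYCYRRcrr, 2 further steps: YCYRRYCYRRYCYRRcrr → YCYRRYCYRRYCYRRYCYRRcrr → (answer).

YCYRRYCYRRYCYRRYCYRRYCYRRcrr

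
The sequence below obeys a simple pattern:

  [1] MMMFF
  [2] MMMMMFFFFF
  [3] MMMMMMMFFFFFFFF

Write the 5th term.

The n-th term is 2n+1 M's then 3n-1 F's (n = 1, 2, …).
For term 5, n = 5, so the run lengths are 11, 14.

MMMMMMMMMMMFFFFFFFFFFFFFF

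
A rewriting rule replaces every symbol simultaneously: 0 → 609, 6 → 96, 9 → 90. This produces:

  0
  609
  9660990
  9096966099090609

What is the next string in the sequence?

φ(9096966099090609) expands symbol-by-symbol to 90 609 90 96 90 96 96 609 90 90 609 90 609 96 609 90; joining the 16 pieces gives the next term.

9060990969096966099090609906099660990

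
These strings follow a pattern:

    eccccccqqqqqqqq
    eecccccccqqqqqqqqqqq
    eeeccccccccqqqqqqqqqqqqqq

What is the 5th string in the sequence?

eeeeeccccccccccqqqqqqqqqqqqqqqqqqqq

Term n consists of n-2 e's, followed by n+3 c's, followed by 3n-1 q's, where the shown terms are n = 3, 4, 5.
At n = 7 the blocks have lengths 5, 10, 20.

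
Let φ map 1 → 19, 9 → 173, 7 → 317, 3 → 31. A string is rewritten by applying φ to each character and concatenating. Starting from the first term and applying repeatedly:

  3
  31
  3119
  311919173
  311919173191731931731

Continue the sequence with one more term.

3119191731917319317311917319317311917331193173119

Applying the rule to each of the 21 symbols of 311919173191731931731 gives the pieces 31 19 19 173 19 173 19 317 31 19 173 19 317 31 19 173 31 19 317 31 19, which concatenate to the answer.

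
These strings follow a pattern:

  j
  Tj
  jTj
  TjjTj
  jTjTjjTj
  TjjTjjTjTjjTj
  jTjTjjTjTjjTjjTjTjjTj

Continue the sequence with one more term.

This is a Fibonacci-style word recurrence s(k) = s(k−2)·s(k−1): e.g. j·Tj = jTj.
Continuing: TjjTjjTjTjjTj · jTjTjjTjTjjTjjTjTjjTj gives term 8.

TjjTjjTjTjjTjjTjTjjTjTjjTjjTjTjjTj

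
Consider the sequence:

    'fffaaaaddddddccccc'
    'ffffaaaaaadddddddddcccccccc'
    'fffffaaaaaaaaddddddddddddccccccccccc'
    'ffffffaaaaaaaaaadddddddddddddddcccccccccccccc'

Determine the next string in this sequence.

fffffffaaaaaaaaaaaaddddddddddddddddddccccccccccccccccc

The n-th term is n+1 f's then 2n a's then 3n d's then 3n-1 c's, where the shown terms are n = 2, 3, 4, 5.
For the next term, n = 6, so the run lengths are 7, 12, 18, 17.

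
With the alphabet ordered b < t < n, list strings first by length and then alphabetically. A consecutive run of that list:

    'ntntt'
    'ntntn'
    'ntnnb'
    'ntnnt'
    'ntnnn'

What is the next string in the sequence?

nnbbb

Find the rightmost character of ntnnn below n, bump it to the next letter, and reset everything to its right to b.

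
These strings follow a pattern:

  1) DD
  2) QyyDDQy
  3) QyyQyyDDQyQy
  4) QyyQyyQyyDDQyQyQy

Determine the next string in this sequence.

Each term wraps the previous one in Qyy on the left and Qy on the right.
Applying this once more to QyyQyyQyyDDQyQyQy:

QyyQyyQyyQyyDDQyQyQyQy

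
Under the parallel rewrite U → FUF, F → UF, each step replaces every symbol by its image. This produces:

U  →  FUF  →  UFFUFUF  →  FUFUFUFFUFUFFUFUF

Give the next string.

UFFUFUFFUFUFFUFUFUFFUFUFFUFUFUFFUFUFFUFUF

Replace each of the 17 characters of FUFUFUFFUFUFFUFUF in place — UF FUF UF FUF UF FUF UF UF FUF UF FUF UF UF FUF UF FUF UF — and concatenate.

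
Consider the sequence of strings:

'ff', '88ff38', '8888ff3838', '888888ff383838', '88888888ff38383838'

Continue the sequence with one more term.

Each term wraps the previous one in 88 on the left and 38 on the right.
One more step from 88888888ff38383838 gives the answer.

8888888888ff3838383838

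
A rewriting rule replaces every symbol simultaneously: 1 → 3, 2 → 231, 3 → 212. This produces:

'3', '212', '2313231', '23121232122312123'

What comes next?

Replace each of the 17 characters of 23121232122312123 in place — 231 212 3 231 3 231 212 231 3 231 231 212 3 231 3 231 212 — and concatenate.

23121232313231212231323123121232313231212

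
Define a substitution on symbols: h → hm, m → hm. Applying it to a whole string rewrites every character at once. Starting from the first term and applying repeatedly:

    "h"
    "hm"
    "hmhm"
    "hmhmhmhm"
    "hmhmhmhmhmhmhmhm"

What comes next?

Rewriting the 16 symbols of hmhmhmhmhmhmhmhm one by one yields hm hm hm hm hm hm hm hm hm hm hm hm hm hm hm hm; concatenated:

hmhmhmhmhmhmhmhmhmhmhmhmhmhmhmhm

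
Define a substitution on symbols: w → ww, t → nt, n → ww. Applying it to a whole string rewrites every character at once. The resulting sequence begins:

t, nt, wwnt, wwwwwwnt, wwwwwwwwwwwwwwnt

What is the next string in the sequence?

Replace each of the 16 characters of wwwwwwwwwwwwwwnt in place — ww ww ww ww ww ww ww ww ww ww ww ww ww ww ww nt — and concatenate.

wwwwwwwwwwwwwwwwwwwwwwwwwwwwwwnt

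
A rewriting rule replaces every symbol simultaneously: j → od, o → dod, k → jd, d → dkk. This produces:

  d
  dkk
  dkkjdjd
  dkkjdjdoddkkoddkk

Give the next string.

φ(dkkjdjdoddkkoddkk) expands symbol-by-symbol to dkk jd jd od dkk od dkk dod dkk dkk jd jd dod dkk dkk jd jd; joining the 17 pieces gives the next term.

dkkjdjdoddkkoddkkdoddkkdkkjdjddoddkkdkkjdjd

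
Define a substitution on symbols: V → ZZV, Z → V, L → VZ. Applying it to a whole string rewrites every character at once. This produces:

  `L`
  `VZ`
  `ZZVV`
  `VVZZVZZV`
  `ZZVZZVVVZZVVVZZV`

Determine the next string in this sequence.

VVZZVVVZZVZZVZZVVVZZVZZVZZVVVZZV

Applying the rule to each of the 16 symbols of ZZVZZVVVZZVVVZZV gives the pieces V V ZZV V V ZZV ZZV ZZV V V ZZV ZZV ZZV V V ZZV, which concatenate to the answer.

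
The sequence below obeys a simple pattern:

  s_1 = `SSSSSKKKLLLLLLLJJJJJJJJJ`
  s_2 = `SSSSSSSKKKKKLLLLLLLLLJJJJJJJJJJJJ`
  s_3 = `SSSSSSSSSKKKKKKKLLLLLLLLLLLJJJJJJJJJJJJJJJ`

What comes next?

Each string has the form S^{2n+1} K^{2n-1} L^{2n+3} J^{3n+3}, where the shown terms are n = 2, 3, 4.
For the next term, n = 5, so the run lengths are 11, 9, 13, 18.

SSSSSSSSSSSKKKKKKKKKLLLLLLLLLLLLLJJJJJJJJJJJJJJJJJJ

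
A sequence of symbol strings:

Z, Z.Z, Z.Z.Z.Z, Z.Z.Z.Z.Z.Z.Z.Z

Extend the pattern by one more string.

Each string is two copies of the previous one joined by '.'.
Doubling Z.Z.Z.Z.Z.Z.Z.Z with '.' between the halves:

Z.Z.Z.Z.Z.Z.Z.Z.Z.Z.Z.Z.Z.Z.Z.Z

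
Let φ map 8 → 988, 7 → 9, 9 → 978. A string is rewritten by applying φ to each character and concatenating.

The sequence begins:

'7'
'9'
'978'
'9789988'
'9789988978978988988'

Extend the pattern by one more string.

978998897897898898897899889789988978988988978988988

Replace each of the 19 characters of 9789988978978988988 in place — 978 9 988 978 978 988 988 978 9 988 978 9 988 978 988 988 978 988 988 — and concatenate.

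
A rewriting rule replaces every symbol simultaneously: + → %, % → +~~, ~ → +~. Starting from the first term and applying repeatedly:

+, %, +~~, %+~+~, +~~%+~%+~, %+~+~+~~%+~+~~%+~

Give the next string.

Rewriting the 17 symbols of %+~+~+~~%+~+~~%+~ one by one yields +~~ % +~ % +~ % +~ +~ +~~ % +~ % +~ +~ +~~ % +~; concatenated:

+~~%+~%+~%+~+~+~~%+~%+~+~+~~%+~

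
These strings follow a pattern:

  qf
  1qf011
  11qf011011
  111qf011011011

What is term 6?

11111qf011011011011011

Every step adds 1 to the front and 011 to the end of the previous string.
From 111qf011011011, 2 further steps: 111qf011011011 → 1111qf011011011011 → (answer).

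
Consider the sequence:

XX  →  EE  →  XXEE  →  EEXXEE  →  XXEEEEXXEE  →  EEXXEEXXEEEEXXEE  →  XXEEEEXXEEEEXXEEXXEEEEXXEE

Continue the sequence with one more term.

Each term (from the third on) is the two preceding terms concatenated in order: term 3 = XX·EE = XXEE.
Continuing: EEXXEEXXEEEEXXEE · XXEEEEXXEEEEXXEEXXEEEEXXEE gives term 8.

EEXXEEXXEEEEXXEEXXEEEEXXEEEEXXEEXXEEEEXXEE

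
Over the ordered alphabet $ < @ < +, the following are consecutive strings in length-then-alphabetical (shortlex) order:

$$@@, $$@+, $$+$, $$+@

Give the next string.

The successor of $$+@ increments the rightmost position that isn't already + and resets every position after it to $.

$$++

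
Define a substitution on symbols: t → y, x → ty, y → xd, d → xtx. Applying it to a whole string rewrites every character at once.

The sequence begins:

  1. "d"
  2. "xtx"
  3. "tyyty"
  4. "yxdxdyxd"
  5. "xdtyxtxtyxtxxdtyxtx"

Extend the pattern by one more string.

Rewriting the 19 symbols of xdtyxtxtyxtxxdtyxtx one by one yields ty xtx y xd ty y ty y xd ty y ty ty xtx y xd ty y ty; concatenated:

tyxtxyxdtyytyyxdtyytytyxtxyxdtyyty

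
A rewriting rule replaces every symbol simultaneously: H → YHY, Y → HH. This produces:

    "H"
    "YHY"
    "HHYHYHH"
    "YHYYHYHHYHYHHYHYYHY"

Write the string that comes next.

φ(YHYYHYHHYHYHHYHYYHY) expands symbol-by-symbol to HH YHY HH HH YHY HH YHY YHY HH YHY HH YHY YHY HH YHY HH HH YHY HH; joining the 19 pieces gives the next term.

HHYHYHHHHYHYHHYHYYHYHHYHYHHYHYYHYHHYHYHHHHYHYHH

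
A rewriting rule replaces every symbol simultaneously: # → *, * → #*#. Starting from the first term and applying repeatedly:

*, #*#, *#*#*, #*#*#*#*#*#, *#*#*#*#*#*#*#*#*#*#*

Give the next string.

Applying the rule to each of the 21 symbols of *#*#*#*#*#*#*#*#*#*#* gives the pieces #*# * #*# * #*# * #*# * #*# * #*# * #*# * #*# * #*# * #*# * #*#, which concatenate to the answer.

#*#*#*#*#*#*#*#*#*#*#*#*#*#*#*#*#*#*#*#*#*#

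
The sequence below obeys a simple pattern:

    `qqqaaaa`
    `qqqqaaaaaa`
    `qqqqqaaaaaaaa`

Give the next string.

Each string has the form q^{n+1} a^{2n}, where the shown terms are n = 2, 3, 4.
At n = 5 the blocks have lengths 6, 10.

qqqqqqaaaaaaaaaa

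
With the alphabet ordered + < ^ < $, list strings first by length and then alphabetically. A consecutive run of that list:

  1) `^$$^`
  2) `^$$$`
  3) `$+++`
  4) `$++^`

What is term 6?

Continuing the enumeration 2 steps past $++^: $++^ → $++$ → (answer).

$+^+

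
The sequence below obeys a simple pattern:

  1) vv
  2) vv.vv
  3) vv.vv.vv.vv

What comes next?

vv.vv.vv.vv.vv.vv.vv.vv

Each string is two copies of the previous one joined by '.'.
So the next term is two copies of vv.vv.vv.vv with '.' between the halves.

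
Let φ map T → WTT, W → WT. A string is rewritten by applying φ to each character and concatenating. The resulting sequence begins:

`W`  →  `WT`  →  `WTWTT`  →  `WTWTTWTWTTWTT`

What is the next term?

φ(WTWTTWTWTTWTT) expands symbol-by-symbol to WT WTT WT WTT WTT WT WTT WT WTT WTT WT WTT WTT; joining the 13 pieces gives the next term.

WTWTTWTWTTWTTWTWTTWTWTTWTTWTWTTWTT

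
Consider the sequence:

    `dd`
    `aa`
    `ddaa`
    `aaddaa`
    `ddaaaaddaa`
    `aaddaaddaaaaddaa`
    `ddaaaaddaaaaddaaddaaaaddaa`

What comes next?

aaddaaddaaaaddaaddaaaaddaaaaddaaddaaaaddaa

Each term (from the third on) is the two preceding terms concatenated in order: term 3 = dd·aa = ddaa.
So term 8 is aaddaaddaaaaddaa·ddaaaaddaaaaddaaddaaaaddaa.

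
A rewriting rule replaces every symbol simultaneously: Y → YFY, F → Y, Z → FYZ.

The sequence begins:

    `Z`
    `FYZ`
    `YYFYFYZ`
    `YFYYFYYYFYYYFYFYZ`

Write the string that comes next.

YFYYYFYYFYYYFYYFYYFYYYFYYFYYFYYYFYYYFYFYZ

Applying the rule to each of the 17 symbols of YFYYFYYYFYYYFYFYZ gives the pieces YFY Y YFY YFY Y YFY YFY YFY Y YFY YFY YFY Y YFY Y YFY FYZ, which concatenate to the answer.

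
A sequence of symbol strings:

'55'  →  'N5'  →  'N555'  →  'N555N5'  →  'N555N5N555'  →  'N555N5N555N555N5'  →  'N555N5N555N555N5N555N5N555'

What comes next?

N555N5N555N555N5N555N5N555N555N5N555N555N5

Each term (from the third on) is the previous term followed by the one before it: term 3 = N5·55 = N555.
Continuing: N555N5N555N555N5N555N5N555 · N555N5N555N555N5 gives term 8.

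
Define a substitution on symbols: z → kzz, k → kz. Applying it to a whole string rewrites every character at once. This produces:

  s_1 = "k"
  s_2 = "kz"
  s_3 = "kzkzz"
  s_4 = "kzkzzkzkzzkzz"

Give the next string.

Rewriting the 13 symbols of kzkzzkzkzzkzz one by one yields kz kzz kz kzz kzz kz kzz kz kzz kzz kz kzz kzz; concatenated:

kzkzzkzkzzkzzkzkzzkzkzzkzzkzkzzkzz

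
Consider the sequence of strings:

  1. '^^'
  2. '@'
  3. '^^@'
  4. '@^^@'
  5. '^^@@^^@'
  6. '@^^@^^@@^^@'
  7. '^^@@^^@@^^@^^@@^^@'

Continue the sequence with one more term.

Each term (from the third on) is the two preceding terms concatenated in order: term 3 = ^^·@ = ^^@.
Continuing: @^^@^^@@^^@ · ^^@@^^@@^^@^^@@^^@ gives term 8.

@^^@^^@@^^@^^@@^^@@^^@^^@@^^@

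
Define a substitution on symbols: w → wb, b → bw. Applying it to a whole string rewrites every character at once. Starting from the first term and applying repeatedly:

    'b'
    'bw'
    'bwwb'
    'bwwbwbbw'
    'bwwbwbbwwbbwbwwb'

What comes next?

φ(bwwbwbbwwbbwbwwb) expands symbol-by-symbol to bw wb wb bw wb bw bw wb wb bw bw wb bw wb wb bw; joining the 16 pieces gives the next term.

bwwbwbbwwbbwbwwbwbbwbwwbbwwbwbbw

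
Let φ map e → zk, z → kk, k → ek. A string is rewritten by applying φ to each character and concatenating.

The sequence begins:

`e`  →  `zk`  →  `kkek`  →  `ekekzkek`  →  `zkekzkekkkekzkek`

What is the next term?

kkekzkekkkekzkekekekzkekkkekzkek

φ(zkekzkekkkekzkek) expands symbol-by-symbol to kk ek zk ek kk ek zk ek ek ek zk ek kk ek zk ek; joining the 16 pieces gives the next term.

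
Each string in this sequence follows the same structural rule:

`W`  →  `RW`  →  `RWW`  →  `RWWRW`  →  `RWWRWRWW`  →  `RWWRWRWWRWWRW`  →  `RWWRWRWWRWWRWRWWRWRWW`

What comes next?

RWWRWRWWRWWRWRWWRWRWWRWWRWRWWRWWRW

From term 3 onward, concatenate the last term with the second-to-last: RW·W = RWW, RWW·RW = RWWRW, …
So term 8 is RWWRWRWWRWWRWRWWRWRWW·RWWRWRWWRWWRW.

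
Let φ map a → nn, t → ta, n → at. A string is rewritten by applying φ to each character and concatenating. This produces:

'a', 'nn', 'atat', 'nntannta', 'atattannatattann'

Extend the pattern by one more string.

Rewriting the 16 symbols of atattannatattann one by one yields nn ta nn ta ta nn at at nn ta nn ta ta nn at at; concatenated:

nntanntatannatatnntanntatannatat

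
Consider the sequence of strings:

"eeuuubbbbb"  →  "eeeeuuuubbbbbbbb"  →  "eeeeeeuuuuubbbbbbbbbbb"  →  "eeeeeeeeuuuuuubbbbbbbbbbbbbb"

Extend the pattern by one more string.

eeeeeeeeeeuuuuuuubbbbbbbbbbbbbbbbb

Each string has the form e^{2n} u^{n+2} b^{3n+2} (n = 1, 2, …).
Setting n = 5 gives 10, 7, 17 characters in each block.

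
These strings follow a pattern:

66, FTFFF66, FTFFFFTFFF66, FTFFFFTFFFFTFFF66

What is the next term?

Every step adds FTFFF at the front: s(k+1) = FTFFF·s(k).
One more step from FTFFFFTFFFFTFFF66 gives the answer.

FTFFFFTFFFFTFFFFTFFF66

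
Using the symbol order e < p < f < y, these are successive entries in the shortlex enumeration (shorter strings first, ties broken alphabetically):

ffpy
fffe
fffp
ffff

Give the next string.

fffy

Treat ffff as a base-4 numeral over the given alphabet and add one, carrying through any trailing y's.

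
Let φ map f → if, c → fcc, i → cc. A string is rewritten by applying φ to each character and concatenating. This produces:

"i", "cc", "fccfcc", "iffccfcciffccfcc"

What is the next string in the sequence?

ccififfccfcciffccfccccififfccfcciffccfcc

Replace each of the 16 characters of iffccfcciffccfcc in place — cc if if fcc fcc if fcc fcc cc if if fcc fcc if fcc fcc — and concatenate.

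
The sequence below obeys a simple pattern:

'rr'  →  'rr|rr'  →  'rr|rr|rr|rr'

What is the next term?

Every step duplicates the string with '|' between the halves.
So the next term is two copies of rr|rr|rr|rr with '|' between the halves.

rr|rr|rr|rr|rr|rr|rr|rr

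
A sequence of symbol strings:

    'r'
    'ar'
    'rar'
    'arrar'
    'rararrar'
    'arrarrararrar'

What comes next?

rararrararrarrararrar

Each term (from the third on) is the two preceding terms concatenated in order: term 3 = r·ar = rar.
So term 7 is rararrar·arrarrararrar.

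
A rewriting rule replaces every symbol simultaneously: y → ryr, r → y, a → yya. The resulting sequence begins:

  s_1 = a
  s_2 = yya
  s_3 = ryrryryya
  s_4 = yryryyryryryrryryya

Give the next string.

φ(yryryyryryryrryryya) expands symbol-by-symbol to ryr y ryr y ryr ryr y ryr y ryr y ryr y y ryr y ryr ryr yya; joining the 19 pieces gives the next term.

ryryryryryrryryryryryryryryyryryryrryryya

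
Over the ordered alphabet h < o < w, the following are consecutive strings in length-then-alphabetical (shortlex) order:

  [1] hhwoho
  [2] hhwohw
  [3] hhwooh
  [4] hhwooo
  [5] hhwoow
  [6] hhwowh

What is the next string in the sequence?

The successor of hhwowh increments the rightmost position that isn't already w and resets every position after it to h.

hhwowo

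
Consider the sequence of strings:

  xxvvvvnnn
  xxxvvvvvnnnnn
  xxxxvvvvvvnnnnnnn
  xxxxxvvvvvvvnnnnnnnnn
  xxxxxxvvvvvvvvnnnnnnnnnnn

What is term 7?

xxxxxxxxvvvvvvvvvvnnnnnnnnnnnnnnn

The n-th term is n x's then n+2 v's then 2n-1 n's, where the shown terms are n = 2, 3, 4, 5, 6.
For term 7, n = 8, so the run lengths are 8, 10, 15.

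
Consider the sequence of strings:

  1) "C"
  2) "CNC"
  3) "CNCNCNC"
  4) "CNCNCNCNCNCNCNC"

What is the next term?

Each string is two copies of the previous one joined by 'N'.
One more doubling of CNCNCNCNCNCNCNC gives the answer.

CNCNCNCNCNCNCNCNCNCNCNCNCNCNCNC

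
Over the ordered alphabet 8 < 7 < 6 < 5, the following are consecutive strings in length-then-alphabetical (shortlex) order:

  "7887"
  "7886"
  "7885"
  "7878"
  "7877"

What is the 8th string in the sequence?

7868

Stepping forward 3 times from 7877: 7877 → 7876 → 7875, then the target.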